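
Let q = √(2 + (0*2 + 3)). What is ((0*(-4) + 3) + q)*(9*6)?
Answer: 162 + 54*√5 ≈ 282.75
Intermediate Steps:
q = √5 (q = √(2 + (0 + 3)) = √(2 + 3) = √5 ≈ 2.2361)
((0*(-4) + 3) + q)*(9*6) = ((0*(-4) + 3) + √5)*(9*6) = ((0 + 3) + √5)*54 = (3 + √5)*54 = 162 + 54*√5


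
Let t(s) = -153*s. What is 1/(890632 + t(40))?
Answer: 1/884512 ≈ 1.1306e-6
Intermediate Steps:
1/(890632 + t(40)) = 1/(890632 - 153*40) = 1/(890632 - 6120) = 1/884512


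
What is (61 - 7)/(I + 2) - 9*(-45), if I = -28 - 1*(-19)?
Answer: 2781/7 ≈ 397.29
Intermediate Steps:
I = -9 (I = -28 + 19 = -9)
(61 - 7)/(I + 2) - 9*(-45) = (61 - 7)/(-9 + 2) - 9*(-45) = 54/(-7) + 405 = 54*(-⅐) + 405 = -54/7 + 405 = 2781/7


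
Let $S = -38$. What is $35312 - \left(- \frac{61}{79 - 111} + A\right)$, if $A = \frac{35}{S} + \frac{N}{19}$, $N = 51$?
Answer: $\frac{21467465}{608} \approx 35308.0$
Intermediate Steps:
$A = \frac{67}{38}$ ($A = \frac{35}{-38} + \frac{51}{19} = 35 \left(- \frac{1}{38}\right) + 51 \cdot \frac{1}{19} = - \frac{35}{38} + \frac{51}{19} = \frac{67}{38} \approx 1.7632$)
$35312 - \left(- \frac{61}{79 - 111} + A\right) = 35312 - \left(- \frac{61}{79 - 111} + \frac{67}{38}\right) = 35312 - \left(- \frac{61}{-32} + \frac{67}{38}\right) = 35312 - \left(\left(-61\right) \left(- \frac{1}{32}\right) + \frac{67}{38}\right) = 35312 - \left(\frac{61}{32} + \frac{67}{38}\right) = 35312 - \frac{2231}{608} = \frac{21467465}{608}$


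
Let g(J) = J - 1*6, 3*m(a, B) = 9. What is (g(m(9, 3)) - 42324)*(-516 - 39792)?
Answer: 1706116716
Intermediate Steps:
m(a, B) = 3 (m(a, B) = (⅓)*9 = 3)
g(J) = -6 + J (g(J) = J - 6 = -6 + J)
(g(m(9, 3)) - 42324)*(-516 - 39792) = ((-6 + 3) - 42324)*(-516 - 39792) = (-3 - 42324)*(-40308) = -42327*(-40308) = 1706116716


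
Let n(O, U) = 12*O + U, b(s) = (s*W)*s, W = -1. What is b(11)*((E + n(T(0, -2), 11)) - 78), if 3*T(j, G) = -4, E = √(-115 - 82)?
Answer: 10043 - 121*I*√197 ≈ 10043.0 - 1698.3*I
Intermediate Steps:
E = I*√197 (E = √(-197) = I*√197 ≈ 14.036*I)
T(j, G) = -4/3 (T(j, G) = (⅓)*(-4) = -4/3)
b(s) = -s² (b(s) = (s*(-1))*s = (-s)*s = -s²)
n(O, U) = U + 12*O
b(11)*((E + n(T(0, -2), 11)) - 78) = (-1*11²)*((I*√197 + (11 + 12*(-4/3))) - 78) = (-1*121)*((I*√197 + (11 - 16)) - 78) = -121*((I*√197 - 5) - 78) = -121*((-5 + I*√197) - 78) = -121*(-83 + I*√197) = 10043 - 121*I*√197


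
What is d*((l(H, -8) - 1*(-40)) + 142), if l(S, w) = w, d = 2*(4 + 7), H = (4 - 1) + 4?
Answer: 3828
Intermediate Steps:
H = 7 (H = 3 + 4 = 7)
d = 22 (d = 2*11 = 22)
d*((l(H, -8) - 1*(-40)) + 142) = 22*((-8 - 1*(-40)) + 142) = 22*((-8 + 40) + 142) = 22*(32 + 142) = 22*174 = 3828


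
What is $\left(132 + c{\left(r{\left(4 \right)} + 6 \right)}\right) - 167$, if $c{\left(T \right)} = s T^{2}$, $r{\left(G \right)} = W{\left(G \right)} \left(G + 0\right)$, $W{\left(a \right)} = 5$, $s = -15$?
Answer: $-10175$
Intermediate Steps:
$r{\left(G \right)} = 5 G$ ($r{\left(G \right)} = 5 \left(G + 0\right) = 5 G$)
$c{\left(T \right)} = - 15 T^{2}$
$\left(132 + c{\left(r{\left(4 \right)} + 6 \right)}\right) - 167 = \left(132 - 15 \left(5 \cdot 4 + 6\right)^{2}\right) - 167 = \left(132 - 15 \left(20 + 6\right)^{2}\right) - 167 = \left(132 - 15 \cdot 26^{2}\right) - 167 = \left(132 - 10140\right) - 167 = -10008 - 167 = -10175$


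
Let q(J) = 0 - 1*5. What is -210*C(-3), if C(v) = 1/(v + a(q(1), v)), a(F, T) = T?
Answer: 35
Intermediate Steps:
q(J) = -5 (q(J) = 0 - 5 = -5)
C(v) = 1/(2*v) (C(v) = 1/(v + v) = 1/(2*v))
-210*C(-3) = -105/(-3) = -105*(-1)/3 = -210*(-⅙) = 35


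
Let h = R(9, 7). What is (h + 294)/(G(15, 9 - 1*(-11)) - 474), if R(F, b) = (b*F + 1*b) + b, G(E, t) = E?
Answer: -371/459 ≈ -0.80828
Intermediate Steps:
R(F, b) = 2*b + F*b (R(F, b) = (F*b + b) + b = (b + F*b) + b = 2*b + F*b)
h = 77 (h = 7*(2 + 9) = 7*11 = 77)
(h + 294)/(G(15, 9 - 1*(-11)) - 474) = (77 + 294)/(15 - 474) = 371/(-459) = 371*(-1/459) = -371/459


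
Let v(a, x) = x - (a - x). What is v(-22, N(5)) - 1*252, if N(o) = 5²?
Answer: -180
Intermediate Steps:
N(o) = 25
v(a, x) = -a + 2*x (v(a, x) = x + (x - a) = -a + 2*x)
v(-22, N(5)) - 1*252 = (-1*(-22) + 2*25) - 1*252 = (22 + 50) - 252 = 72 - 252 = -180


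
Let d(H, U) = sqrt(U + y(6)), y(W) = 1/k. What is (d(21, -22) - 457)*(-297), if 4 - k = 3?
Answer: 135729 - 297*I*sqrt(21) ≈ 1.3573e+5 - 1361.0*I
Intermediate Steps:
k = 1 (k = 4 - 1*3 = 4 - 3 = 1)
y(W) = 1 (y(W) = 1/1 = 1)
d(H, U) = sqrt(1 + U) (d(H, U) = sqrt(U + 1) = sqrt(1 + U))
(d(21, -22) - 457)*(-297) = (sqrt(1 - 22) - 457)*(-297) = (sqrt(-21) - 457)*(-297) = (I*sqrt(21) - 457)*(-297) = (-457 + I*sqrt(21))*(-297) = 135729 - 297*I*sqrt(21)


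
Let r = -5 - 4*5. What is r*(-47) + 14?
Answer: 1189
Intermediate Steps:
r = -25 (r = -5 - 20 = -25)
r*(-47) + 14 = -25*(-47) + 14 = 1175 + 14 = 1189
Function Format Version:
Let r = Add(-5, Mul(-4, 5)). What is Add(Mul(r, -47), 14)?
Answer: 1189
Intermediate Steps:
r = -25 (r = Add(-5, -20) = -25)
Add(Mul(r, -47), 14) = Add(Mul(-25, -47), 14) = Add(1175, 14) = 1189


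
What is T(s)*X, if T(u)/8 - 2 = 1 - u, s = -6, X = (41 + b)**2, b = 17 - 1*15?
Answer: 133128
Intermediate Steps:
b = 2 (b = 17 - 15 = 2)
X = 1849 (X = (41 + 2)**2 = 43**2 = 1849)
T(u) = 24 - 8*u (T(u) = 16 + 8*(1 - u) = 16 + (8 - 8*u) = 24 - 8*u)
T(s)*X = (24 - 8*(-6))*1849 = (24 + 48)*1849 = 72*1849 = 133128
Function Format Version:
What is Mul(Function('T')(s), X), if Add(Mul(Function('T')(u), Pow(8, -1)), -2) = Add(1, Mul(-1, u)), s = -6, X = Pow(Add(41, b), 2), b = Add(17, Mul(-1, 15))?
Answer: 133128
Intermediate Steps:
b = 2 (b = Add(17, -15) = 2)
X = 1849 (X = Pow(Add(41, 2), 2) = Pow(43, 2) = 1849)
Function('T')(u) = Add(24, Mul(-8, u)) (Function('T')(u) = Add(16, Mul(8, Add(1, Mul(-1, u)))) = Add(16, Add(8, Mul(-8, u))) = Add(24, Mul(-8, u)))
Mul(Function('T')(s), X) = Mul(Add(24, Mul(-8, -6)), 1849) = Mul(Add(24, 48), 1849) = Mul(72, 1849) = 133128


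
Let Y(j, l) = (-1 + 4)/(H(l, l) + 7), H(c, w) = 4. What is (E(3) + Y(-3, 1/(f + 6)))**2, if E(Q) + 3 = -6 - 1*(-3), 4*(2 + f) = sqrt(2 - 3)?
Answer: 3969/121 ≈ 32.802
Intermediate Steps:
f = -2 + I/4 (f = -2 + sqrt(2 - 3)/4 = -2 + sqrt(-1)/4 = -2 + I/4 ≈ -2.0 + 0.25*I)
E(Q) = -6 (E(Q) = -3 + (-6 - 1*(-3)) = -3 + (-6 + 3) = -3 - 3 = -6)
Y(j, l) = 3/11 (Y(j, l) = (-1 + 4)/(4 + 7) = 3/11)
(E(3) + Y(-3, 1/(f + 6)))**2 = (-6 + 3/11)**2 = (-63/11)**2 = 3969/121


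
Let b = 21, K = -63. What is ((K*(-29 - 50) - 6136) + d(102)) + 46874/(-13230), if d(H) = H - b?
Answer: -7154407/6615 ≈ -1081.5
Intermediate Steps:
d(H) = -21 + H (d(H) = H - 1*21 = H - 21 = -21 + H)
((K*(-29 - 50) - 6136) + d(102)) + 46874/(-13230) = ((-63*(-29 - 50) - 6136) + (-21 + 102)) + 46874/(-13230) = ((-63*(-79) - 6136) + 81) + 46874*(-1/13230) = ((4977 - 6136) + 81) - 23437/6615 = (-1159 + 81) - 23437/6615 = -1078 - 23437/6615 = -7154407/6615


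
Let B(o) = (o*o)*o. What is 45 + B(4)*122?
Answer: 7853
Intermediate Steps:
B(o) = o**3 (B(o) = o**2*o = o**3)
45 + B(4)*122 = 45 + 4**3*122 = 45 + 64*122 = 45 + 7808 = 7853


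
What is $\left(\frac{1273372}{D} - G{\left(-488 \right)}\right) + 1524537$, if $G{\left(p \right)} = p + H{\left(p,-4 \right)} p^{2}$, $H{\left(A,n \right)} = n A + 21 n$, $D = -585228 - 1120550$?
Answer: $- \frac{378109547083349}{852889} \approx -4.4333 \cdot 10^{8}$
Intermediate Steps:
$D = -1705778$
$H{\left(A,n \right)} = 21 n + A n$ ($H{\left(A,n \right)} = A n + 21 n = 21 n + A n$)
$G{\left(p \right)} = p + p^{2} \left(-84 - 4 p\right)$ ($G{\left(p \right)} = p + - 4 \left(21 + p\right) p^{2} = p + \left(-84 - 4 p\right) p^{2} = p + p^{2} \left(-84 - 4 p\right)$)
$\left(\frac{1273372}{D} - G{\left(-488 \right)}\right) + 1524537 = \left(\frac{1273372}{-1705778} - - 488 \left(1 - - 1952 \left(21 - 488\right)\right)\right) + 1524537 = \left(1273372 \left(- \frac{1}{1705778}\right) - - 488 \left(1 - \left(-1952\right) \left(-467\right)\right)\right) + 1524537 = \left(- \frac{636686}{852889} - - 488 \left(1 - 911584\right)\right) + 1524537 = \left(- \frac{636686}{852889} - \left(-488\right) \left(-911583\right)\right) + 1524537 = \left(- \frac{636686}{852889} - 444852504\right) + 1524537 = - \frac{379409807920742}{852889} + 1524537 = - \frac{378109547083349}{852889}$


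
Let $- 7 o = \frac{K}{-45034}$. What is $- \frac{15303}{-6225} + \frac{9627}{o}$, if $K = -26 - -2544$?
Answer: $\frac{3148607506634}{2612425} \approx 1.2052 \cdot 10^{6}$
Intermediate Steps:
$K = 2518$ ($K = -26 + 2544 = 2518$)
$o = \frac{1259}{157619}$ ($o = - \frac{2518 \frac{1}{-45034}}{7} = - \frac{2518 \left(- \frac{1}{45034}\right)}{7} = \left(- \frac{1}{7}\right) \left(- \frac{1259}{22517}\right) = \frac{1259}{157619} \approx 0.0079876$)
$- \frac{15303}{-6225} + \frac{9627}{o} = - \frac{15303}{-6225} + \frac{9627}{\frac{1259}{157619}} = \left(-15303\right) \left(- \frac{1}{6225}\right) + 9627 \cdot \frac{157619}{1259} = \frac{5101}{2075} + \frac{1517398113}{1259} = \frac{3148607506634}{2612425}$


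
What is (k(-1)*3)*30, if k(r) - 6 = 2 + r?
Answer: 630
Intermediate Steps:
k(r) = 8 + r (k(r) = 6 + (2 + r) = 8 + r)
(k(-1)*3)*30 = ((8 - 1)*3)*30 = (7*3)*30 = 21*30 = 630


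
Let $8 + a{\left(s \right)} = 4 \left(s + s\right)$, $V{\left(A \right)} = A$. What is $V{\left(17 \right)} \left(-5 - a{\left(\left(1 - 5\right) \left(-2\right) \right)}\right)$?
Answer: $-1037$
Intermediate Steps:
$a{\left(s \right)} = -8 + 8 s$ ($a{\left(s \right)} = -8 + 4 \left(s + s\right) = -8 + 4 \cdot 2 s = -8 + 8 s$)
$V{\left(17 \right)} \left(-5 - a{\left(\left(1 - 5\right) \left(-2\right) \right)}\right) = 17 \left(-5 - \left(-8 + 8 \left(1 - 5\right) \left(-2\right)\right)\right) = 17 \left(-5 - \left(-8 + 8 \left(\left(-4\right) \left(-2\right)\right)\right)\right) = 17 \left(-5 - \left(-8 + 8 \cdot 8\right)\right) = 17 \left(-5 - \left(-8 + 64\right)\right) = 17 \left(-5 - 56\right) = 17 \left(-61\right) = -1037$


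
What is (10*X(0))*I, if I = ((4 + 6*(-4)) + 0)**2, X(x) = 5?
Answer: 20000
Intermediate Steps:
I = 400 (I = ((4 - 24) + 0)**2 = (-20 + 0)**2 = (-20)**2 = 400)
(10*X(0))*I = (10*5)*400 = 50*400 = 20000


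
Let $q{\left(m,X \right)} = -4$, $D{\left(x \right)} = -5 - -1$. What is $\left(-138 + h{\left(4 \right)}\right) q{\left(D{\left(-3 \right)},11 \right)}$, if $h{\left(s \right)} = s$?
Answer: $536$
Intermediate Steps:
$D{\left(x \right)} = -4$ ($D{\left(x \right)} = -5 + 1 = -4$)
$\left(-138 + h{\left(4 \right)}\right) q{\left(D{\left(-3 \right)},11 \right)} = \left(-138 + 4\right) \left(-4\right) = \left(-134\right) \left(-4\right) = 536$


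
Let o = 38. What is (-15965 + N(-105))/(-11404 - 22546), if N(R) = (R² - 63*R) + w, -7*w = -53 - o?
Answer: -844/16975 ≈ -0.049720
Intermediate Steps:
w = 13 (w = -(-53 - 1*38)/7 = -(-53 - 38)/7 = -⅐*(-91) = 13)
N(R) = 13 + R² - 63*R (N(R) = (R² - 63*R) + 13 = 13 + R² - 63*R)
(-15965 + N(-105))/(-11404 - 22546) = (-15965 + (13 + (-105)² - 63*(-105)))/(-11404 - 22546) = (-15965 + (13 + 11025 + 6615))/(-33950) = (-15965 + 17653)*(-1/33950) = 1688*(-1/33950) = -844/16975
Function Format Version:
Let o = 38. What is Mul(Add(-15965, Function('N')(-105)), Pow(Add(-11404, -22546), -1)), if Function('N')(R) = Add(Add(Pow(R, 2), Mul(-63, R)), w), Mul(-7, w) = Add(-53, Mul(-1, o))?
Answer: Rational(-844, 16975) ≈ -0.049720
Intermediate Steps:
w = 13 (w = Mul(Rational(-1, 7), Add(-53, Mul(-1, 38))) = Mul(Rational(-1, 7), Add(-53, -38)) = Mul(Rational(-1, 7), -91) = 13)
Function('N')(R) = Add(13, Pow(R, 2), Mul(-63, R)) (Function('N')(R) = Add(Add(Pow(R, 2), Mul(-63, R)), 13) = Add(13, Pow(R, 2), Mul(-63, R)))
Mul(Add(-15965, Function('N')(-105)), Pow(Add(-11404, -22546), -1)) = Mul(Add(-15965, Add(13, Pow(-105, 2), Mul(-63, -105))), Pow(Add(-11404, -22546), -1)) = Mul(Add(-15965, Add(13, 11025, 6615)), Pow(-33950, -1)) = Mul(Add(-15965, 17653), Rational(-1, 33950)) = Mul(1688, Rational(-1, 33950)) = Rational(-844, 16975)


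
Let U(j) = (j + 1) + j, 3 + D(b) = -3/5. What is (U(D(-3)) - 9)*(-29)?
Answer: 2204/5 ≈ 440.80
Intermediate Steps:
D(b) = -18/5 (D(b) = -3 - 3/5 = -18/5)
U(j) = 1 + 2*j (U(j) = (1 + j) + j = 1 + 2*j)
(U(D(-3)) - 9)*(-29) = ((1 + 2*(-18/5)) - 9)*(-29) = ((1 - 36/5) - 9)*(-29) = (-31/5 - 9)*(-29) = -76/5*(-29) = 2204/5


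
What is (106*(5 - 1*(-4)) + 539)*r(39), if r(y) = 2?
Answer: 2986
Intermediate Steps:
(106*(5 - 1*(-4)) + 539)*r(39) = (106*(5 - 1*(-4)) + 539)*2 = (106*(5 + 4) + 539)*2 = (106*9 + 539)*2 = (954 + 539)*2 = 1493*2 = 2986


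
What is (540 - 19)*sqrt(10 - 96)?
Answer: 521*I*sqrt(86) ≈ 4831.6*I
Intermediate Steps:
(540 - 19)*sqrt(10 - 96) = 521*sqrt(-86) = 521*(I*sqrt(86)) = 521*I*sqrt(86)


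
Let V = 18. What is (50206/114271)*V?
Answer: 903708/114271 ≈ 7.9085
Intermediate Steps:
(50206/114271)*V = (50206/114271)*18 = 903708/114271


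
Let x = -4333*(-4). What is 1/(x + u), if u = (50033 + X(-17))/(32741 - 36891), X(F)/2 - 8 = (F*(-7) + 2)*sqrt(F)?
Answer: 145013450/2511624253677 + 8300*I*sqrt(17)/42697612312509 ≈ 5.7737e-5 + 8.0149e-10*I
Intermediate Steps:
x = 17332
X(F) = 16 + 2*sqrt(F)*(2 - 7*F) (X(F) = 16 + 2*((F*(-7) + 2)*sqrt(F)) = 16 + 2*((-7*F + 2)*sqrt(F)) = 16 + 2*((2 - 7*F)*sqrt(F)) = 16 + 2*(sqrt(F)*(2 - 7*F)) = 16 + 2*sqrt(F)*(2 - 7*F))
u = -603/50 - 121*I*sqrt(17)/2075 (u = (50033 + (16 - (-238)*I*sqrt(17) + 4*sqrt(-17)))/(32741 - 36891) = (50033 + (16 - (-238)*I*sqrt(17) + 4*(I*sqrt(17))))/(-4150) = (50033 + (16 + 238*I*sqrt(17) + 4*I*sqrt(17)))*(-1/4150) = (50033 + (16 + 242*I*sqrt(17)))*(-1/4150) = (50049 + 242*I*sqrt(17))*(-1/4150) = -603/50 - 121*I*sqrt(17)/2075 ≈ -12.06 - 0.24043*I)
1/(x + u) = 1/(17332 + (-603/50 - 121*I*sqrt(17)/2075)) = 1/(865997/50 - 121*I*sqrt(17)/2075)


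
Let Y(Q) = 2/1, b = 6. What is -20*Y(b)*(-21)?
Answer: 840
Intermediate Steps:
Y(Q) = 2 (Y(Q) = 2*1 = 2)
-20*Y(b)*(-21) = -20*2*(-21) = -40*(-21) = 840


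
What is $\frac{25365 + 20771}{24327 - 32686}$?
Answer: $- \frac{46136}{8359} \approx -5.5193$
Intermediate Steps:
$\frac{25365 + 20771}{24327 - 32686} = \frac{46136}{-8359} = 46136 \left(- \frac{1}{8359}\right) = - \frac{46136}{8359}$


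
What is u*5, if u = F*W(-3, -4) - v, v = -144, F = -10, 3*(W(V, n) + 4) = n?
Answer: 2960/3 ≈ 986.67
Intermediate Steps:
W(V, n) = -4 + n/3
u = 592/3 (u = -10*(-4 + (⅓)*(-4)) - 1*(-144) = -10*(-4 - 4/3) + 144 = -10*(-16/3) + 144 = 160/3 + 144 = 592/3 ≈ 197.33)
u*5 = (592/3)*5 = 2960/3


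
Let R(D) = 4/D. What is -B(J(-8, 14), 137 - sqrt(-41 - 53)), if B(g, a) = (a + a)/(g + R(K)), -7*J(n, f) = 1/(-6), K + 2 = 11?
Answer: -34524/59 + 252*I*sqrt(94)/59 ≈ -585.15 + 41.411*I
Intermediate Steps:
K = 9 (K = -2 + 11 = 9)
J(n, f) = 1/42 (J(n, f) = -1/7/(-6) = -1/7*(-1/6) = 1/42)
B(g, a) = 2*a/(4/9 + g) (B(g, a) = (a + a)/(g + 4/9) = (2*a)/(g + 4*(1/9)) = (2*a)/(g + 4/9) = (2*a)/(4/9 + g) = 2*a/(4/9 + g))
-B(J(-8, 14), 137 - sqrt(-41 - 53)) = -18*(137 - sqrt(-41 - 53))/(4 + 9*(1/42)) = -18*(137 - sqrt(-94))/(4 + 3/14) = -18*(137 - I*sqrt(94))/59/14 = -18*(137 - I*sqrt(94))*14/59 = -(34524/59 - 252*I*sqrt(94)/59) = -34524/59 + 252*I*sqrt(94)/59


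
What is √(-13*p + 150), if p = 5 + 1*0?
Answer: √85 ≈ 9.2195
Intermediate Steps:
p = 5 (p = 5 + 0 = 5)
√(-13*p + 150) = √(-13*5 + 150) = √(-65 + 150) = √85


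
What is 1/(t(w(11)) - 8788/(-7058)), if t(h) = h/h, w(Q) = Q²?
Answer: 3529/7923 ≈ 0.44541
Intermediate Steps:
t(h) = 1
1/(t(w(11)) - 8788/(-7058)) = 1/(1 - 8788/(-7058)) = 1/(1 - 8788*(-1/7058)) = 1/(1 + 4394/3529) = 1/(7923/3529) = 3529/7923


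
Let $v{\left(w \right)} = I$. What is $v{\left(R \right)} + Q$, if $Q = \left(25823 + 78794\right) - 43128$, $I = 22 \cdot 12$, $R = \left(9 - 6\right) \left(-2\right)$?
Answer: $61753$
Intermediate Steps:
$R = -6$ ($R = 3 \left(-2\right) = -6$)
$I = 264$
$v{\left(w \right)} = 264$
$Q = 61489$ ($Q = 104617 - 43128 = 61489$)
$v{\left(R \right)} + Q = 264 + 61489 = 61753$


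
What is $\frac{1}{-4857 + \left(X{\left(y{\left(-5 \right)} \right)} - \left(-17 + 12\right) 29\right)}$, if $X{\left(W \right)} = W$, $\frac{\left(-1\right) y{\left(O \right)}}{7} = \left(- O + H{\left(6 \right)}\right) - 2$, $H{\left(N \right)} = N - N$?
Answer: $- \frac{1}{4733} \approx -0.00021128$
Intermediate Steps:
$H{\left(N \right)} = 0$
$y{\left(O \right)} = 14 + 7 O$ ($y{\left(O \right)} = - 7 \left(\left(- O + 0\right) - 2\right) = - 7 \left(- O - 2\right) = - 7 \left(-2 - O\right) = 14 + 7 O$)
$\frac{1}{-4857 + \left(X{\left(y{\left(-5 \right)} \right)} - \left(-17 + 12\right) 29\right)} = \frac{1}{-4857 + \left(\left(14 + 7 \left(-5\right)\right) - \left(-17 + 12\right) 29\right)} = \frac{1}{-4857 + \left(\left(14 - 35\right) - \left(-5\right) 29\right)} = \frac{1}{-4857 - -124} = \frac{1}{-4857 + \left(-21 + 145\right)} = \frac{1}{-4857 + 124} = \frac{1}{-4733} = - \frac{1}{4733}$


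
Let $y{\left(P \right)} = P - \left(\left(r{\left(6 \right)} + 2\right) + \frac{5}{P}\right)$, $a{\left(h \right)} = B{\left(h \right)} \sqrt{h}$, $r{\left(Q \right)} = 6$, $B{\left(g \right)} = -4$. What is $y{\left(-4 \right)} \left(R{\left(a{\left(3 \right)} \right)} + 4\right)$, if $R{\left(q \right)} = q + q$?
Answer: $-43 + 86 \sqrt{3} \approx 105.96$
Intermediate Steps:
$a{\left(h \right)} = - 4 \sqrt{h}$
$R{\left(q \right)} = 2 q$
$y{\left(P \right)} = -8 + P - \frac{5}{P}$ ($y{\left(P \right)} = P - \left(\left(6 + 2\right) + \frac{5}{P}\right) = P - \left(8 + \frac{5}{P}\right) = -8 + P - \frac{5}{P}$)
$y{\left(-4 \right)} \left(R{\left(a{\left(3 \right)} \right)} + 4\right) = \left(-8 - 4 - \frac{5}{-4}\right) \left(2 \left(- 4 \sqrt{3}\right) + 4\right) = \left(-8 - 4 - - \frac{5}{4}\right) \left(- 8 \sqrt{3} + 4\right) = \left(-8 - 4 + \frac{5}{4}\right) \left(4 - 8 \sqrt{3}\right) = - \frac{43 \left(4 - 8 \sqrt{3}\right)}{4} = -43 + 86 \sqrt{3}$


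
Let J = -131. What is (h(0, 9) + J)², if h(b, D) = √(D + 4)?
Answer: (131 - √13)² ≈ 16229.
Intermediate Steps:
h(b, D) = √(4 + D)
(h(0, 9) + J)² = (√(4 + 9) - 131)² = (√13 - 131)² = (-131 + √13)²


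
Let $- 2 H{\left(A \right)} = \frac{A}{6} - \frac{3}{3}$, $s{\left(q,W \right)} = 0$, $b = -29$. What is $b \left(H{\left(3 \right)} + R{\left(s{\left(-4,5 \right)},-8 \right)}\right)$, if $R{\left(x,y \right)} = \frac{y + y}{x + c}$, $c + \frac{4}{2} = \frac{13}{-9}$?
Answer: $- \frac{17603}{124} \approx -141.96$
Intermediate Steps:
$c = - \frac{31}{9}$ ($c = -2 + \frac{13}{-9} = -2 + 13 \left(- \frac{1}{9}\right) = -2 - \frac{13}{9} = - \frac{31}{9} \approx -3.4444$)
$R{\left(x,y \right)} = \frac{2 y}{- \frac{31}{9} + x}$ ($R{\left(x,y \right)} = \frac{y + y}{x - \frac{31}{9}} = \frac{2 y}{- \frac{31}{9} + x}$)
$H{\left(A \right)} = \frac{1}{2} - \frac{A}{12}$ ($H{\left(A \right)} = - \frac{\frac{A}{6} - \frac{3}{3}}{2} = - \frac{A \frac{1}{6} - 1}{2} = - \frac{\frac{A}{6} - 1}{2} = - \frac{-1 + \frac{A}{6}}{2} = \frac{1}{2} - \frac{A}{12}$)
$b \left(H{\left(3 \right)} + R{\left(s{\left(-4,5 \right)},-8 \right)}\right) = - 29 \left(\left(\frac{1}{2} - \frac{1}{4}\right) + 18 \left(-8\right) \frac{1}{-31 + 9 \cdot 0}\right) = - 29 \left(\left(\frac{1}{2} - \frac{1}{4}\right) + 18 \left(-8\right) \frac{1}{-31 + 0}\right) = - 29 \left(\frac{1}{4} + 18 \left(-8\right) \frac{1}{-31}\right) = - 29 \left(\frac{1}{4} + 18 \left(-8\right) \left(- \frac{1}{31}\right)\right) = - 29 \left(\frac{1}{4} + \frac{144}{31}\right) = \left(-29\right) \frac{607}{124} = - \frac{17603}{124}$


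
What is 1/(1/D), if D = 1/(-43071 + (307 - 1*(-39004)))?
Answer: -1/3760 ≈ -0.00026596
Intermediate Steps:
D = -1/3760 (D = 1/(-43071 + (307 + 39004)) = 1/(-43071 + 39311) = 1/(-3760) = -1/3760 ≈ -0.00026596)
1/(1/D) = 1/(1/(-1/3760)) = 1/(-3760) = -1/3760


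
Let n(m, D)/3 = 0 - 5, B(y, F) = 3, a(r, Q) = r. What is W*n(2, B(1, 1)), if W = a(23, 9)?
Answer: -345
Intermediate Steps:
n(m, D) = -15 (n(m, D) = 3*(0 - 5) = 3*(-5) = -15)
W = 23
W*n(2, B(1, 1)) = 23*(-15) = -345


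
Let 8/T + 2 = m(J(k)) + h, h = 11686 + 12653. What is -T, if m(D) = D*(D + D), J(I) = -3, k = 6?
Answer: -8/24355 ≈ -0.00032847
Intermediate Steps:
h = 24339
m(D) = 2*D² (m(D) = D*(2*D) = 2*D²)
T = 8/24355 (T = 8/(-2 + (2*(-3)² + 24339)) = 8/(-2 + (2*9 + 24339)) = 8/(-2 + (18 + 24339)) = 8/(-2 + 24357) = 8/24355 ≈ 0.00032847)
-T = -1*8/24355 = -8/24355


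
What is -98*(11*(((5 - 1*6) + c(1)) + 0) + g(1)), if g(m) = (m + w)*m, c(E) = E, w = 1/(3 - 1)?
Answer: -147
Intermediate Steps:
w = 1/2 ≈ 0.50000
g(m) = m*(1/2 + m) (g(m) = (m + 1/2)*m = (1/2 + m)*m = m*(1/2 + m))
-98*(11*(((5 - 1*6) + c(1)) + 0) + g(1)) = -98*(11*(((5 - 1*6) + 1) + 0) + 1*(1/2 + 1)) = -98*(11*(((5 - 6) + 1) + 0) + 1*(3/2)) = -98*(11*((-1 + 1) + 0) + 3/2) = -98*(11*(0 + 0) + 3/2) = -98*(11*0 + 3/2) = -98*(0 + 3/2) = -98*3/2 = -147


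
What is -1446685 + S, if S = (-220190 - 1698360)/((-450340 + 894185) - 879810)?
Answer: -126140421495/87193 ≈ -1.4467e+6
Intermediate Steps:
S = 383710/87193 (S = -1918550/(443845 - 879810) = -1918550/(-435965) = -1918550*(-1/435965) = 383710/87193 ≈ 4.4007)
-1446685 + S = -1446685 + 383710/87193 = -126140421495/87193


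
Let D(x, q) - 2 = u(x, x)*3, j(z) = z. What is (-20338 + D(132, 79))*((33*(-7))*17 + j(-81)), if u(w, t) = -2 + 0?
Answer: 81530736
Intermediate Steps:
u(w, t) = -2
D(x, q) = -4 (D(x, q) = 2 - 2*3 = 2 - 6 = -4)
(-20338 + D(132, 79))*((33*(-7))*17 + j(-81)) = (-20338 - 4)*((33*(-7))*17 - 81) = -20342*(-231*17 - 81) = -20342*(-3927 - 81) = -20342*(-4008) = 81530736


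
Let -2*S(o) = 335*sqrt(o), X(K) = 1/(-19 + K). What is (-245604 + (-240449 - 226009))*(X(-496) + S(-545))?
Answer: 712062/515 + 119270385*I*sqrt(545) ≈ 1382.6 + 2.7844e+9*I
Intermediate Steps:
S(o) = -335*sqrt(o)/2
(-245604 + (-240449 - 226009))*(X(-496) + S(-545)) = (-245604 + (-240449 - 226009))*(1/(-19 - 496) - 335*I*sqrt(545)/2) = (-245604 - 466458)*(1/(-515) - 335*I*sqrt(545)/2) = -712062*(-1/515 - 335*I*sqrt(545)/2) = 712062/515 + 119270385*I*sqrt(545)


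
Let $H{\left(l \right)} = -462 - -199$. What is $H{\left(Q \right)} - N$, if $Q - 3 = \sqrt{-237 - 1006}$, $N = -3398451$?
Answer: $3398188$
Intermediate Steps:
$Q = 3 + i \sqrt{1243}$ ($Q = 3 + \sqrt{-237 - 1006} = 3 + \sqrt{-1243} = 3 + i \sqrt{1243} \approx 3.0 + 35.256 i$)
$H{\left(l \right)} = -263$ ($H{\left(l \right)} = -462 + 199 = -263$)
$H{\left(Q \right)} - N = -263 - -3398451 = -263 + 3398451 = 3398188$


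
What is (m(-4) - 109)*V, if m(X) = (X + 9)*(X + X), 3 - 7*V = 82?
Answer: 11771/7 ≈ 1681.6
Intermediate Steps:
V = -79/7 (V = 3/7 - ⅐*82 = 3/7 - 82/7 = -79/7 ≈ -11.286)
m(X) = 2*X*(9 + X) (m(X) = (9 + X)*(2*X) = 2*X*(9 + X))
(m(-4) - 109)*V = (2*(-4)*(9 - 4) - 109)*(-79/7) = (2*(-4)*5 - 109)*(-79/7) = (-40 - 109)*(-79/7) = -149*(-79/7) = 11771/7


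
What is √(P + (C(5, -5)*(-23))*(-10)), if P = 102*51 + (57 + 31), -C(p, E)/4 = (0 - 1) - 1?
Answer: √7130 ≈ 84.439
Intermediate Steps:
C(p, E) = 8 (C(p, E) = -4*((0 - 1) - 1) = -4*(-1 - 1) = -4*(-2) = 8)
P = 5290 (P = 5202 + 88 = 5290)
√(P + (C(5, -5)*(-23))*(-10)) = √(5290 + (8*(-23))*(-10)) = √(5290 - 184*(-10)) = √(5290 + 1840) = √7130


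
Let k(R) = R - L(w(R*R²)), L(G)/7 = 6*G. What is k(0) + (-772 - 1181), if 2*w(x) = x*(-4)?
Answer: -1953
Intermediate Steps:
w(x) = -2*x (w(x) = (x*(-4))/2 = (-4*x)/2 = -2*x)
L(G) = 42*G (L(G) = 7*(6*G) = 42*G)
k(R) = R + 84*R³ (k(R) = R - 42*(-2*R*R²) = R - 42*(-2*R³) = R - (-84)*R³ = R + 84*R³)
k(0) + (-772 - 1181) = (0 + 84*0³) + (-772 - 1181) = (0 + 84*0) - 1953 = (0 + 0) - 1953 = 0 - 1953 = -1953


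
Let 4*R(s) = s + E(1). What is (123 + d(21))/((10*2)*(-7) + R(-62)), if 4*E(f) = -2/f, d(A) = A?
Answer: -384/415 ≈ -0.92530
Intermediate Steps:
E(f) = -1/(2*f) (E(f) = (-2/f)/4 = -1/(2*f))
R(s) = -⅛ + s/4 (R(s) = (s - ½/1)/4 = (s - ½*1)/4 = (s - ½)/4 = (-½ + s)/4 = -⅛ + s/4)
(123 + d(21))/((10*2)*(-7) + R(-62)) = (123 + 21)/((10*2)*(-7) + (-⅛ + (¼)*(-62))) = 144/(20*(-7) + (-⅛ - 31/2)) = 144/(-140 - 125/8) = 144/(-1245/8) = 144*(-8/1245) = -384/415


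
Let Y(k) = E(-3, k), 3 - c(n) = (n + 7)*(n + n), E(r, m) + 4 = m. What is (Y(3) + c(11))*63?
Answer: -24822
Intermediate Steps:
E(r, m) = -4 + m
c(n) = 3 - 2*n*(7 + n) (c(n) = 3 - (n + 7)*(n + n) = 3 - (7 + n)*2*n = 3 - 2*n*(7 + n))
Y(k) = -4 + k
(Y(3) + c(11))*63 = ((-4 + 3) + (3 - 14*11 - 2*11²))*63 = (-1 + (3 - 154 - 2*121))*63 = (-1 + (3 - 154 - 242))*63 = (-1 - 393)*63 = -394*63 = -24822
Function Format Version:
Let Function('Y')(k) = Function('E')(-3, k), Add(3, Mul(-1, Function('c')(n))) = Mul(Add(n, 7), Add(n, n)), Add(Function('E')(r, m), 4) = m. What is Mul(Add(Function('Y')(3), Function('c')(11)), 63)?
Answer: -24822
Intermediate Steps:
Function('E')(r, m) = Add(-4, m)
Function('c')(n) = Add(3, Mul(-2, n, Add(7, n))) (Function('c')(n) = Add(3, Mul(-1, Mul(Add(n, 7), Add(n, n)))) = Add(3, Mul(-1, Mul(Add(7, n), Mul(2, n)))) = Add(3, Mul(-1, Mul(2, n, Add(7, n)))) = Add(3, Mul(-2, n, Add(7, n))))
Function('Y')(k) = Add(-4, k)
Mul(Add(Function('Y')(3), Function('c')(11)), 63) = Mul(Add(Add(-4, 3), Add(3, Mul(-14, 11), Mul(-2, Pow(11, 2)))), 63) = Mul(Add(-1, Add(3, -154, Mul(-2, 121))), 63) = Mul(Add(-1, Add(3, -154, -242)), 63) = Mul(Add(-1, -393), 63) = Mul(-394, 63) = -24822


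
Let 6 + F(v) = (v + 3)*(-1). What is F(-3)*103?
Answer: -618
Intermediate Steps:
F(v) = -9 - v (F(v) = -6 + (v + 3)*(-1) = -6 + (3 + v)*(-1) = -6 + (-3 - v) = -9 - v)
F(-3)*103 = (-9 - 1*(-3))*103 = (-9 + 3)*103 = -6*103 = -618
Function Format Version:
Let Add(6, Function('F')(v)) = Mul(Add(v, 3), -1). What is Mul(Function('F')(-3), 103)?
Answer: -618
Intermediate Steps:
Function('F')(v) = Add(-9, Mul(-1, v)) (Function('F')(v) = Add(-6, Mul(Add(v, 3), -1)) = Add(-6, Mul(Add(3, v), -1)) = Add(-6, Add(-3, Mul(-1, v))) = Add(-9, Mul(-1, v)))
Mul(Function('F')(-3), 103) = Mul(Add(-9, Mul(-1, -3)), 103) = Mul(Add(-9, 3), 103) = Mul(-6, 103) = -618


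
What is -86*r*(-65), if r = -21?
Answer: -117390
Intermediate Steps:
-86*r*(-65) = -86*(-21)*(-65) = 1806*(-65) = -117390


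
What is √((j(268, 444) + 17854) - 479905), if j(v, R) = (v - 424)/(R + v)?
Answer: I*√14639630826/178 ≈ 679.74*I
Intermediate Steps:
j(v, R) = (-424 + v)/(R + v)
√((j(268, 444) + 17854) - 479905) = √(((-424 + 268)/(444 + 268) + 17854) - 479905) = √((-156/712 + 17854) - 479905) = √(((1/712)*(-156) + 17854) - 479905) = √((-39/178 + 17854) - 479905) = √(3177973/178 - 479905) = √(-82245117/178) = I*√14639630826/178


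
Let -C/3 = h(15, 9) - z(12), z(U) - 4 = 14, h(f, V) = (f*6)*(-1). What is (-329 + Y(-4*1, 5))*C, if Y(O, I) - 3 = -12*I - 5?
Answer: -126684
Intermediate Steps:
h(f, V) = -6*f (h(f, V) = (6*f)*(-1) = -6*f)
Y(O, I) = -2 - 12*I (Y(O, I) = 3 + (-12*I - 5) = 3 + (-5 - 12*I) = -2 - 12*I)
z(U) = 18 (z(U) = 4 + 14 = 18)
C = 324 (C = -3*(-6*15 - 1*18) = -3*(-90 - 18) = -3*(-108) = 324)
(-329 + Y(-4*1, 5))*C = (-329 + (-2 - 12*5))*324 = (-329 + (-2 - 60))*324 = (-329 - 62)*324 = -391*324 = -126684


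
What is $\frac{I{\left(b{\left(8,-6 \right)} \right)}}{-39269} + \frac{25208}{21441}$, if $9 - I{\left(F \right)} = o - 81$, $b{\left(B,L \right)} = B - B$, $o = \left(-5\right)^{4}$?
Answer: $\frac{9358541}{7868847} \approx 1.1893$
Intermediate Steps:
$o = 625$
$b{\left(B,L \right)} = 0$
$I{\left(F \right)} = -535$ ($I{\left(F \right)} = 9 - \left(625 - 81\right) = 9 - 544 = -535$)
$\frac{I{\left(b{\left(8,-6 \right)} \right)}}{-39269} + \frac{25208}{21441} = - \frac{535}{-39269} + \frac{25208}{21441} = \left(-535\right) \left(- \frac{1}{39269}\right) + 25208 \cdot \frac{1}{21441} = \frac{5}{367} + \frac{25208}{21441} = \frac{9358541}{7868847}$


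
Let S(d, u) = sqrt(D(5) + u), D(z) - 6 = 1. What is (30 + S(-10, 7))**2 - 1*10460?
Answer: -9546 + 60*sqrt(14) ≈ -9321.5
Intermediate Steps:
D(z) = 7 (D(z) = 6 + 1 = 7)
S(d, u) = sqrt(7 + u)
(30 + S(-10, 7))**2 - 1*10460 = (30 + sqrt(7 + 7))**2 - 1*10460 = (30 + sqrt(14))**2 - 10460 = -10460 + (30 + sqrt(14))**2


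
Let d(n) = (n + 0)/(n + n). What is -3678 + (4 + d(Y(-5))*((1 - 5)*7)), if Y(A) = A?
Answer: -3688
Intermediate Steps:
d(n) = ½ (d(n) = n/((2*n)) = n*(1/(2*n)) = ½)
-3678 + (4 + d(Y(-5))*((1 - 5)*7)) = -3678 + (4 + ((1 - 5)*7)/2) = -3678 + (4 + (-4*7)/2) = -3678 + (4 + (½)*(-28)) = -3678 + (4 - 14) = -3678 - 10 = -3688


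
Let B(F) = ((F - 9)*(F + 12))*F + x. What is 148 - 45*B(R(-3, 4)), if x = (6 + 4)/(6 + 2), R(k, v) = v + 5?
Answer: 367/4 ≈ 91.750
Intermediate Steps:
R(k, v) = 5 + v
x = 5/4 (x = 10/8 = 10*(1/8) = 5/4 ≈ 1.2500)
B(F) = 5/4 + F*(-9 + F)*(12 + F) (B(F) = ((F - 9)*(F + 12))*F + 5/4 = ((-9 + F)*(12 + F))*F + 5/4 = F*(-9 + F)*(12 + F) + 5/4 = 5/4 + F*(-9 + F)*(12 + F))
148 - 45*B(R(-3, 4)) = 148 - 45*(5/4 + (5 + 4)**3 - 108*(5 + 4) + 3*(5 + 4)**2) = 148 - 45*(5/4 + 9**3 - 108*9 + 3*9**2) = 148 - 45*(5/4 + 729 - 972 + 3*81) = 148 - 45*(5/4 + 729 - 972 + 243) = 148 - 45*5/4 = 148 - 225/4 = 367/4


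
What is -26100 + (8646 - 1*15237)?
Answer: -32691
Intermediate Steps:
-26100 + (8646 - 1*15237) = -26100 + (8646 - 15237) = -26100 - 6591 = -32691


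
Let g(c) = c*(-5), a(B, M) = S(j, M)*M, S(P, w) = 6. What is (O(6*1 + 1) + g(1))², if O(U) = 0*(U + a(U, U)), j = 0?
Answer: 25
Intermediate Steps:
a(B, M) = 6*M
g(c) = -5*c
O(U) = 0 (O(U) = 0*(U + 6*U) = 0*(7*U) = 0)
(O(6*1 + 1) + g(1))² = (0 - 5*1)² = (0 - 5)² = (-5)² = 25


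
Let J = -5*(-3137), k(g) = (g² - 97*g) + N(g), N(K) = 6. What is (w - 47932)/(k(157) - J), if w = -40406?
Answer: 88338/6259 ≈ 14.114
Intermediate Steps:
k(g) = 6 + g² - 97*g (k(g) = (g² - 97*g) + 6 = 6 + g² - 97*g)
J = 15685
(w - 47932)/(k(157) - J) = (-40406 - 47932)/((6 + 157² - 97*157) - 1*15685) = -88338/((6 + 24649 - 15229) - 15685) = -88338/(9426 - 15685) = -88338/(-6259) = -88338*(-1/6259) = 88338/6259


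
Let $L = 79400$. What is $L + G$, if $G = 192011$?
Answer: $271411$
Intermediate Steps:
$L + G = 79400 + 192011 = 271411$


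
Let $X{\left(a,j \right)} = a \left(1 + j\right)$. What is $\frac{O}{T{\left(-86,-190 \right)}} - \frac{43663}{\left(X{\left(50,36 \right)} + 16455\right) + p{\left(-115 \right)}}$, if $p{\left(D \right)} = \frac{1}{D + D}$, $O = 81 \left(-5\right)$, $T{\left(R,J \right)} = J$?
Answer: $- \frac{40592551}{159985662} \approx -0.25373$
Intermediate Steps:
$O = -405$
$p{\left(D \right)} = \frac{1}{2 D}$
$\frac{O}{T{\left(-86,-190 \right)}} - \frac{43663}{\left(X{\left(50,36 \right)} + 16455\right) + p{\left(-115 \right)}} = - \frac{405}{-190} - \frac{43663}{\left(50 \left(1 + 36\right) + 16455\right) + \frac{1}{2 \left(-115\right)}} = \left(-405\right) \left(- \frac{1}{190}\right) - \frac{43663}{\left(50 \cdot 37 + 16455\right) + \frac{1}{2} \left(- \frac{1}{115}\right)} = \frac{81}{38} - \frac{43663}{\left(1850 + 16455\right) - \frac{1}{230}} = \frac{81}{38} - \frac{43663}{18305 - \frac{1}{230}} = \frac{81}{38} - \frac{43663}{\frac{4210149}{230}} = \frac{81}{38} - \frac{10042490}{4210149} = - \frac{40592551}{159985662}$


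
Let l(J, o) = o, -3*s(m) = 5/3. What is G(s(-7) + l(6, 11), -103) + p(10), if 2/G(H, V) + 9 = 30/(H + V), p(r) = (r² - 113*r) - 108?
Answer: -8840512/7767 ≈ -1138.2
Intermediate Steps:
s(m) = -5/9 (s(m) = -5/(3*3) = -⅓*5/3 = -5/9)
p(r) = -108 + r² - 113*r
G(H, V) = 2/(-9 + 30/(H + V))
G(s(-7) + l(6, 11), -103) + p(10) = 2*(-(-5/9 + 11) - 1*(-103))/(3*(-10 + 3*(-5/9 + 11) + 3*(-103))) + (-108 + 10² - 113*10) = 2*(-1*94/9 + 103)/(3*(-10 + 3*(94/9) - 309)) + (-108 + 100 - 1130) = 2*(-94/9 + 103)/(3*(-10 + 94/3 - 309)) - 1138 = (⅔)*(833/9)/(-863/3) - 1138 = (⅔)*(-3/863)*(833/9) - 1138 = -1666/7767 - 1138 = -8840512/7767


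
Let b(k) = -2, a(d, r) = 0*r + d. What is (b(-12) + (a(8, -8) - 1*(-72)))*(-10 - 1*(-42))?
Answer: 2496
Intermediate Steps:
a(d, r) = d (a(d, r) = 0 + d = d)
(b(-12) + (a(8, -8) - 1*(-72)))*(-10 - 1*(-42)) = (-2 + (8 - 1*(-72)))*(-10 - 1*(-42)) = (-2 + (8 + 72))*(-10 + 42) = (-2 + 80)*32 = 78*32 = 2496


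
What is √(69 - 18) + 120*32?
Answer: 3840 + √51 ≈ 3847.1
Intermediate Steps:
√(69 - 18) + 120*32 = √51 + 3840 = 3840 + √51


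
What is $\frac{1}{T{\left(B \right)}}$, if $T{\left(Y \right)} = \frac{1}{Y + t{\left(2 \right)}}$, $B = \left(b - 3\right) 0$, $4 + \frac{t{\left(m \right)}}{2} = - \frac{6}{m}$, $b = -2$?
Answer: $-14$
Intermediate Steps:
$t{\left(m \right)} = -8 - \frac{12}{m}$ ($t{\left(m \right)} = -8 + 2 \left(- \frac{6}{m}\right) = -8 - \frac{12}{m}$)
$B = 0$ ($B = \left(-2 - 3\right) 0 = \left(-5\right) 0 = 0$)
$T{\left(Y \right)} = \frac{1}{-14 + Y}$ ($T{\left(Y \right)} = \frac{1}{Y - \left(8 + \frac{12}{2}\right)} = \frac{1}{Y - 14} = \frac{1}{-14 + Y}$)
$\frac{1}{T{\left(B \right)}} = \frac{1}{\frac{1}{-14 + 0}} = \frac{1}{\frac{1}{-14}} = \frac{1}{- \frac{1}{14}} = -14$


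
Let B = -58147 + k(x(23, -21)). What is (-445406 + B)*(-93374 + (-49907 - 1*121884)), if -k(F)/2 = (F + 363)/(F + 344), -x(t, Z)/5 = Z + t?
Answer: 22298707021160/167 ≈ 1.3353e+11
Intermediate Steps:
x(t, Z) = -5*Z - 5*t (x(t, Z) = -5*(Z + t) = -5*Z - 5*t)
k(F) = -2*(363 + F)/(344 + F) (k(F) = -2*(F + 363)/(F + 344) = -2*(363 + F)/(344 + F))
B = -9710902/167 (B = -58147 + 2*(-363 - (-5*(-21) - 5*23))/(344 + (-5*(-21) - 5*23)) = -58147 + 2*(-363 - (105 - 115))/(344 + (105 - 115)) = -58147 + 2*(-363 - 1*(-10))/(344 - 10) = -58147 + 2*(-363 + 10)/334 = -58147 + 2*(1/334)*(-353) = -58147 - 353/167 = -9710902/167 ≈ -58149.)
(-445406 + B)*(-93374 + (-49907 - 1*121884)) = (-445406 - 9710902/167)*(-93374 + (-49907 - 1*121884)) = -84093704*(-93374 + (-49907 - 121884))/167 = -84093704*(-93374 - 171791)/167 = -84093704/167*(-265165) = 22298707021160/167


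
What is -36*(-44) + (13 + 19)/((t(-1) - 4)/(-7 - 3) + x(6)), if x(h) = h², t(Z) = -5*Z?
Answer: 568976/359 ≈ 1584.9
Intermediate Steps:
-36*(-44) + (13 + 19)/((t(-1) - 4)/(-7 - 3) + x(6)) = -36*(-44) + (13 + 19)/((-5*(-1) - 4)/(-7 - 3) + 6²) = 1584 + 32/((5 - 4)/(-10) + 36) = 1584 + 32/(1*(-⅒) + 36) = 1584 + 32/(-⅒ + 36) = 1584 + 32/(359/10) = 1584 + 32*(10/359) = 1584 + 320/359 = 568976/359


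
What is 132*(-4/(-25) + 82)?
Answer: 271128/25 ≈ 10845.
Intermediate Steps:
132*(-4/(-25) + 82) = 132*(-4*(-1/25) + 82) = 132*(4/25 + 82) = 132*(2054/25) = 271128/25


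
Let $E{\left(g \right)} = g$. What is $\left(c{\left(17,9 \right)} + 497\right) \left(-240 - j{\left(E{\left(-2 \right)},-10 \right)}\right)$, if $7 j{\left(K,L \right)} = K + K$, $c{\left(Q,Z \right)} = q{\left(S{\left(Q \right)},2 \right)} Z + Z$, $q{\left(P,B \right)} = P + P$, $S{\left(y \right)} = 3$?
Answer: $-134080$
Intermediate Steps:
$q{\left(P,B \right)} = 2 P$
$c{\left(Q,Z \right)} = 7 Z$ ($c{\left(Q,Z \right)} = 2 \cdot 3 Z + Z = 6 Z + Z = 7 Z$)
$j{\left(K,L \right)} = \frac{2 K}{7}$ ($j{\left(K,L \right)} = \frac{K + K}{7} = \frac{2 K}{7}$)
$\left(c{\left(17,9 \right)} + 497\right) \left(-240 - j{\left(E{\left(-2 \right)},-10 \right)}\right) = \left(7 \cdot 9 + 497\right) \left(-240 - \frac{2}{7} \left(-2\right)\right) = \left(63 + 497\right) \left(-240 - - \frac{4}{7}\right) = 560 \left(-240 + \frac{4}{7}\right) = 560 \left(- \frac{1676}{7}\right) = -134080$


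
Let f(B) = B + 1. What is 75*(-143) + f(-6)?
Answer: -10730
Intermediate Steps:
f(B) = 1 + B
75*(-143) + f(-6) = 75*(-143) + (1 - 6) = -10725 - 5 = -10730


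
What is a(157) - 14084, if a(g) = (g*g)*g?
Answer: 3855809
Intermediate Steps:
a(g) = g**3 (a(g) = g**2*g = g**3)
a(157) - 14084 = 157**3 - 14084 = 3869893 - 14084 = 3855809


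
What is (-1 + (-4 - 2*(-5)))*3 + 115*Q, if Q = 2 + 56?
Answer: 6685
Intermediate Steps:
Q = 58
(-1 + (-4 - 2*(-5)))*3 + 115*Q = (-1 + (-4 - 2*(-5)))*3 + 115*58 = (-1 + (-4 + 10))*3 + 6670 = (-1 + 6)*3 + 6670 = 5*3 + 6670 = 15 + 6670 = 6685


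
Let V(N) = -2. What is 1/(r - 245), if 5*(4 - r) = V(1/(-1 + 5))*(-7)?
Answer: -5/1219 ≈ -0.0041017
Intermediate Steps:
r = 6/5 (r = 4 - (-2)*(-7)/5 = 4 - ⅕*14 = 4 - 14/5 = 6/5 ≈ 1.2000)
1/(r - 245) = 1/(6/5 - 245) = 1/(-1219/5) = -5/1219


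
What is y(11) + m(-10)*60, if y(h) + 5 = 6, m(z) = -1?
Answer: -59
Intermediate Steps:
y(h) = 1 (y(h) = -5 + 6 = 1)
y(11) + m(-10)*60 = 1 - 1*60 = 1 - 60 = -59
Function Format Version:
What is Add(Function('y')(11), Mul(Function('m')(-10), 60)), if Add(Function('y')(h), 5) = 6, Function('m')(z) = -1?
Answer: -59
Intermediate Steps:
Function('y')(h) = 1 (Function('y')(h) = Add(-5, 6) = 1)
Add(Function('y')(11), Mul(Function('m')(-10), 60)) = Add(1, Mul(-1, 60)) = Add(1, -60) = -59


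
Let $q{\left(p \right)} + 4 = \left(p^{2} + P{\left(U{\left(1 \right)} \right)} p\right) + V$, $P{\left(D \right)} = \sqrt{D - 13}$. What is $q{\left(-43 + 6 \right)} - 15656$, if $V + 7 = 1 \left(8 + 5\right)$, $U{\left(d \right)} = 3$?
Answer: $-14285 - 37 i \sqrt{10} \approx -14285.0 - 117.0 i$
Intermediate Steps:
$P{\left(D \right)} = \sqrt{-13 + D}$
$V = 6$ ($V = -7 + 1 \left(8 + 5\right) = -7 + 1 \cdot 13 = -7 + 13 = 6$)
$q{\left(p \right)} = 2 + p^{2} + i p \sqrt{10}$ ($q{\left(p \right)} = -4 + \left(\left(p^{2} + \sqrt{-13 + 3} p\right) + 6\right) = -4 + \left(\left(p^{2} + \sqrt{-10} p\right) + 6\right) = -4 + \left(\left(p^{2} + i \sqrt{10} p\right) + 6\right) = -4 + \left(\left(p^{2} + i p \sqrt{10}\right) + 6\right) = -4 + \left(6 + p^{2} + i p \sqrt{10}\right) = 2 + p^{2} + i p \sqrt{10}$)
$q{\left(-43 + 6 \right)} - 15656 = \left(2 + \left(-43 + 6\right)^{2} + i \left(-43 + 6\right) \sqrt{10}\right) - 15656 = \left(2 + \left(-37\right)^{2} + i \left(-37\right) \sqrt{10}\right) - 15656 = \left(2 + 1369 - 37 i \sqrt{10}\right) - 15656 = \left(1371 - 37 i \sqrt{10}\right) - 15656 = -14285 - 37 i \sqrt{10}$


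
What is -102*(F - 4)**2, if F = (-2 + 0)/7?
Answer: -91800/49 ≈ -1873.5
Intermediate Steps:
F = -2/7 (F = -2*1/7 = -2/7 ≈ -0.28571)
-102*(F - 4)**2 = -102*(-2/7 - 4)**2 = -102*(-30/7)**2 = -102*900/49 = -91800/49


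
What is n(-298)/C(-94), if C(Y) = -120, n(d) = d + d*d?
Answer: -14751/20 ≈ -737.55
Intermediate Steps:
n(d) = d + d²
n(-298)/C(-94) = -298*(1 - 298)/(-120) = -298*(-297)*(-1/120) = 88506*(-1/120) = -14751/20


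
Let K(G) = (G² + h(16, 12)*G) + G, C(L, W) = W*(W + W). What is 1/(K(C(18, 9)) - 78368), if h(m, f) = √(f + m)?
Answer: -25981/1349657306 - 81*√7/674828653 ≈ -1.9568e-5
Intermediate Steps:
C(L, W) = 2*W² (C(L, W) = W*(2*W) = 2*W²)
K(G) = G + G² + 2*G*√7 (K(G) = (G² + √(12 + 16)*G) + G = (G² + √28*G) + G = (G² + (2*√7)*G) + G = (G² + 2*G*√7) + G = G + G² + 2*G*√7)
1/(K(C(18, 9)) - 78368) = 1/((2*9²)*(1 + 2*9² + 2*√7) - 78368) = 1/((2*81)*(1 + 2*81 + 2*√7) - 78368) = 1/(162*(1 + 162 + 2*√7) - 78368) = 1/(162*(163 + 2*√7) - 78368) = 1/((26406 + 324*√7) - 78368) = 1/(-51962 + 324*√7)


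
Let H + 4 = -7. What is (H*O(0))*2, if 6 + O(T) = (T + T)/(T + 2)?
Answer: 132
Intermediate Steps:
H = -11 (H = -4 - 7 = -11)
O(T) = -6 + 2*T/(2 + T) (O(T) = -6 + (T + T)/(T + 2) = -6 + (2*T)/(2 + T) = -6 + 2*T/(2 + T))
(H*O(0))*2 = -44*(-3 - 1*0)/(2 + 0)*2 = -44*(-3 + 0)/2*2 = -44*(-3)/2*2 = -11*(-6)*2 = 66*2 = 132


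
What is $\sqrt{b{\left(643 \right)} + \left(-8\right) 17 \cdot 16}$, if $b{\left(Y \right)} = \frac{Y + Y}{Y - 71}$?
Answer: $\frac{3 i \sqrt{19756022}}{286} \approx 46.624 i$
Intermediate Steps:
$b{\left(Y \right)} = \frac{2 Y}{-71 + Y}$
$\sqrt{b{\left(643 \right)} + \left(-8\right) 17 \cdot 16} = \sqrt{2 \cdot 643 \frac{1}{-71 + 643} + \left(-8\right) 17 \cdot 16} = \sqrt{2 \cdot 643 \cdot \frac{1}{572} - 2176} = \sqrt{\frac{643}{286} - 2176} = \sqrt{- \frac{621693}{286}} = \frac{3 i \sqrt{19756022}}{286}$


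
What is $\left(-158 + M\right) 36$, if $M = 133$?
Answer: $-900$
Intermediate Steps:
$\left(-158 + M\right) 36 = \left(-158 + 133\right) 36 = \left(-25\right) 36 = -900$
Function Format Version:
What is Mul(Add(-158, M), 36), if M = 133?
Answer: -900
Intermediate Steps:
Mul(Add(-158, M), 36) = Mul(Add(-158, 133), 36) = Mul(-25, 36) = -900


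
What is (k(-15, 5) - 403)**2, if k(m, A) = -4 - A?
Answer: 169744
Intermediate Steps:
(k(-15, 5) - 403)**2 = ((-4 - 1*5) - 403)**2 = ((-4 - 5) - 403)**2 = (-9 - 403)**2 = (-412)**2 = 169744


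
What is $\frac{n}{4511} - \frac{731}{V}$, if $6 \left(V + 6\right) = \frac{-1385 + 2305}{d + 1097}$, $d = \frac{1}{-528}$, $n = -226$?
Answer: $\frac{381843618347}{3062364526} \approx 124.69$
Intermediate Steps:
$d = - \frac{1}{528} \approx -0.0018939$
$V = - \frac{678866}{115843}$ ($V = -6 + \frac{\left(-1385 + 2305\right) \frac{1}{- \frac{1}{528} + 1097}}{6} = -6 + \frac{920 \frac{1}{\frac{579215}{528}}}{6} = -6 + \frac{920 \cdot \frac{528}{579215}}{6} = -6 + \frac{1}{6} \cdot \frac{97152}{115843} = -6 + \frac{16192}{115843} = - \frac{678866}{115843} \approx -5.8602$)
$\frac{n}{4511} - \frac{731}{V} = - \frac{226}{4511} - \frac{731}{- \frac{678866}{115843}} = \left(-226\right) \frac{1}{4511} - - \frac{84681233}{678866} = - \frac{226}{4511} + \frac{84681233}{678866} = \frac{381843618347}{3062364526}$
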